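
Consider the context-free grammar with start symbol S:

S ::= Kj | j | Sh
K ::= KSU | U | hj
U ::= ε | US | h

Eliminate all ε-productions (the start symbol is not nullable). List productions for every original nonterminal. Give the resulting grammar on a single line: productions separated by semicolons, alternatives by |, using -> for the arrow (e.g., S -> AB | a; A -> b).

Nullable set: {K, U}.
S -> Kj: K nullable, giving Kj | j.
K -> KSU: K, U nullable, giving KS | KSU | S | SU.
K -> U: U nullable, giving U.
Drop U -> ε.
U -> US: U nullable, giving S | US.
Unchanged (no nullable symbols): S -> Sh; S -> j; K -> hj; U -> h.

S -> j | Kj | Sh; K -> S | U | KS | SU | hj | KSU; U -> S | h | US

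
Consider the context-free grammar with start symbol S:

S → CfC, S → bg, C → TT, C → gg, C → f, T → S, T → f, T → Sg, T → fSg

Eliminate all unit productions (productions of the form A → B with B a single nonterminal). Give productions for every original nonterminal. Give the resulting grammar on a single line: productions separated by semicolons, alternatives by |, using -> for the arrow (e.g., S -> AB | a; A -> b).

S -> bg | CfC; C -> f | TT | gg; T -> f | Sg | bg | CfC | fSg

Unit productions: T->S.
Unit pairs (A ⇒* B via units): (T,S).
S: inherits non-unit rules of {S} → CfC | bg.
C: inherits non-unit rules of {C} → TT | f | gg.
T: inherits non-unit rules of {S, T} → CfC | Sg | bg | f | fSg.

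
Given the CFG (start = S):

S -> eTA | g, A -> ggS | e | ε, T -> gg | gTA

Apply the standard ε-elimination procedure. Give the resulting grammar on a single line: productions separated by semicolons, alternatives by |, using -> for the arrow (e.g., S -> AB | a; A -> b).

S -> g | eT | eTA; A -> e | ggS; T -> gT | gg | gTA

Nullable set: {A}.
S -> eTA: A nullable, giving eT | eTA.
Drop A -> ε.
T -> gTA: A nullable, giving gT | gTA.
Unchanged (no nullable symbols): S -> g; A -> e; A -> ggS; T -> gg.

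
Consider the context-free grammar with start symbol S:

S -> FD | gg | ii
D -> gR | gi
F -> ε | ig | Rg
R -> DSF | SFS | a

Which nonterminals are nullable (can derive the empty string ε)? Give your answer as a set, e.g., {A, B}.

{F}

Directly nullable (have an ε-rule): {F}.
Not nullable: D, R, S — each has a terminal in every rule's right-hand side or depends on a non-nullable symbol.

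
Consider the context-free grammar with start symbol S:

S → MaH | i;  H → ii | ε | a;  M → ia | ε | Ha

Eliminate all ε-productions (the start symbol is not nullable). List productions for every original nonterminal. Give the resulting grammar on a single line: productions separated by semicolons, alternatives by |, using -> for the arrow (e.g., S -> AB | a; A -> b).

S -> a | i | Ma | aH | MaH; H -> a | ii; M -> a | Ha | ia

Nullable set: {H, M}.
S -> MaH: M, H nullable, giving Ma | MaH | a | aH.
Drop H -> ε.
Drop M -> ε.
M -> Ha: H nullable, giving Ha | a.
Unchanged (no nullable symbols): S -> i; H -> a; H -> ii; M -> ia.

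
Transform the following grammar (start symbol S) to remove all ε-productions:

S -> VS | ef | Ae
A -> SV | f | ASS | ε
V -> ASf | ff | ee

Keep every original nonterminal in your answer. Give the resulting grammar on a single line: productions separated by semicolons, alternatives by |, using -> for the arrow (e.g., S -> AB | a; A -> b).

Nullable set: {A}.
S -> Ae: A nullable, giving Ae | e.
Drop A -> ε.
A -> ASS: A nullable, giving ASS | SS.
V -> ASf: A nullable, giving ASf | Sf.
Unchanged (no nullable symbols): S -> VS; S -> ef; A -> SV; A -> f; V -> ee; V -> ff.

S -> e | Ae | VS | ef; A -> f | SS | SV | ASS; V -> Sf | ee | ff | ASf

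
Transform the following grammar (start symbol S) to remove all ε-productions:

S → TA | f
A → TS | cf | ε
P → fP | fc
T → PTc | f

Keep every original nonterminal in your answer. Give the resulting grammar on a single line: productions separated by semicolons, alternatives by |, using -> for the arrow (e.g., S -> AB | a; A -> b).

S -> T | f | TA; A -> TS | cf; P -> fP | fc; T -> f | PTc

Nullable set: {A}.
S -> TA: A nullable, giving T | TA.
Drop A -> ε.
Unchanged (no nullable symbols): S -> f; A -> TS; A -> cf; P -> fP; P -> fc; T -> PTc; T -> f.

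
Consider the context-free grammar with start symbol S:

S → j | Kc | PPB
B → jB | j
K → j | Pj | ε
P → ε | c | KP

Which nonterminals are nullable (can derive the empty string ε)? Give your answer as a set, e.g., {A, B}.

{K, P}

Directly nullable (have an ε-rule): {K, P}.
Not nullable: B, S — each has a terminal in every rule's right-hand side or depends on a non-nullable symbol.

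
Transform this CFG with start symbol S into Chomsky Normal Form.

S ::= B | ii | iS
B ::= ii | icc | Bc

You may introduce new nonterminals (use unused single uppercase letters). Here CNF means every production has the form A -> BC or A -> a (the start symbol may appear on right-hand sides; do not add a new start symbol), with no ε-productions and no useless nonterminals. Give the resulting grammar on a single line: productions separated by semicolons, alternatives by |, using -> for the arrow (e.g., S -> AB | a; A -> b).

S -> BA | CC | CE | CS; A -> c; B -> BA | CC | CD; C -> i; D -> AA; E -> AA

No ε-productions.
After unit-elimination: S -> Bc | iS | ii | icc; B -> Bc | ii | icc.
TERM: introduce A -> c, C -> i and substitute in every rule of length ≥2.
BIN: B -> CAA becomes B -> CD, D -> AA; S -> CAA becomes S -> CE, E -> AA.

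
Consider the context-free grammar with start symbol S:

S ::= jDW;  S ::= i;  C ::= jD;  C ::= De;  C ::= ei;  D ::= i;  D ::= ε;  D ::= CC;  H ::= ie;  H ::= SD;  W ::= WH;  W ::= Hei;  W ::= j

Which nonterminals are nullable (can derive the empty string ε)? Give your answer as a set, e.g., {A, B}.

{D}

Directly nullable (have an ε-rule): {D}.
Not nullable: C, H, S, W — each has a terminal in every rule's right-hand side or depends on a non-nullable symbol.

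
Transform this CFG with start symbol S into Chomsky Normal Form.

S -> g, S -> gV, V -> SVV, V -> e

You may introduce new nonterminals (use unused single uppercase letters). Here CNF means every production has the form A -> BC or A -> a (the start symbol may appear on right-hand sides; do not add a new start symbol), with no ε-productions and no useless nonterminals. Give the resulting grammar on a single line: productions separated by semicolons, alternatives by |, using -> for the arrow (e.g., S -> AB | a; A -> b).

No ε-productions.
No unit productions to eliminate.
TERM: introduce A -> g and substitute in every rule of length ≥2.
BIN: V -> SVV becomes V -> SB, B -> VV.

S -> g | AV; A -> g; B -> VV; V -> e | SB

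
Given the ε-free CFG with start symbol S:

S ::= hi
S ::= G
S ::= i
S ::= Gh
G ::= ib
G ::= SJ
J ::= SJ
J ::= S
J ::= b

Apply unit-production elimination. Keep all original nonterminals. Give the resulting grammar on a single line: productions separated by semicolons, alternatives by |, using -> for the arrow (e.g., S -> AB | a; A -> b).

Unit productions: J->S, S->G.
Unit pairs (A ⇒* B via units): (J,G), (J,S), (S,G).
S: inherits non-unit rules of {G, S} → Gh | SJ | hi | i | ib.
G: inherits non-unit rules of {G} → SJ | ib.
J: inherits non-unit rules of {G, J, S} → Gh | SJ | b | hi | i | ib.

S -> i | Gh | SJ | hi | ib; G -> SJ | ib; J -> b | i | Gh | SJ | hi | ib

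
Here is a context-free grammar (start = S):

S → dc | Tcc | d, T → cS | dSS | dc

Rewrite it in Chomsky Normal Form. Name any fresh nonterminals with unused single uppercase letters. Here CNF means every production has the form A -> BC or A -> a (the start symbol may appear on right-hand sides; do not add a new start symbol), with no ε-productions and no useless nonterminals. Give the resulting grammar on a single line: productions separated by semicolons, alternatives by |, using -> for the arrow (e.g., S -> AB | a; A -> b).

S -> d | BA | TC; A -> c; B -> d; C -> AA; D -> SS; T -> AS | BA | BD

No ε-productions.
No unit productions to eliminate.
TERM: introduce A -> c, B -> d and substitute in every rule of length ≥2.
BIN: S -> TAA becomes S -> TC, C -> AA; T -> BSS becomes T -> BD, D -> SS.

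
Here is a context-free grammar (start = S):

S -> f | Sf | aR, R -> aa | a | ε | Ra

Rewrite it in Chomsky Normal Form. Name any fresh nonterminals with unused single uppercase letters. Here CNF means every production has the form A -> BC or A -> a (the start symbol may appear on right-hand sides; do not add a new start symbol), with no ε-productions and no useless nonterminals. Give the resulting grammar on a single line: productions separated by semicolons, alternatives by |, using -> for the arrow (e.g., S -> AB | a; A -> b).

Nullable: {R}; after ε-elimination: S -> a | f | Sf | aR; R -> a | Ra | aa.
No unit productions to eliminate.
TERM: introduce A -> a, B -> f and substitute in every rule of length ≥2.

S -> a | f | AR | SB; A -> a; B -> f; R -> a | AA | RA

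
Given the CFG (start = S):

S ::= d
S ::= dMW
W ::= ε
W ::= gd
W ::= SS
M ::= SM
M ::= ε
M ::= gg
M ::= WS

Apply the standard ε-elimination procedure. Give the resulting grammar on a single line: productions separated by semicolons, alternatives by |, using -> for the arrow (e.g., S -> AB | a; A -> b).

S -> d | dM | dW | dMW; M -> S | SM | WS | gg; W -> SS | gd

Nullable set: {M, W}.
S -> dMW: M, W nullable, giving d | dM | dMW | dW.
Drop M -> ε.
M -> SM: M nullable, giving S | SM.
M -> WS: W nullable, giving S | WS.
Drop W -> ε.
Unchanged (no nullable symbols): S -> d; M -> gg; W -> SS; W -> gd.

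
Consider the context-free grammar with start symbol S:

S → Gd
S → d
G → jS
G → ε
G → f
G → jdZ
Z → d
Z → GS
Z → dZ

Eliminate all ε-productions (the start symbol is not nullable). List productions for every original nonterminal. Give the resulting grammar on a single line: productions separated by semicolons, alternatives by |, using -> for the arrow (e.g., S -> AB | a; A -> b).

S -> d | Gd; G -> f | jS | jdZ; Z -> S | d | GS | dZ

Nullable set: {G}.
S -> Gd: G nullable, giving Gd | d.
Drop G -> ε.
Z -> GS: G nullable, giving GS | S.
Unchanged (no nullable symbols): S -> d; G -> f; G -> jS; G -> jdZ; Z -> d; Z -> dZ.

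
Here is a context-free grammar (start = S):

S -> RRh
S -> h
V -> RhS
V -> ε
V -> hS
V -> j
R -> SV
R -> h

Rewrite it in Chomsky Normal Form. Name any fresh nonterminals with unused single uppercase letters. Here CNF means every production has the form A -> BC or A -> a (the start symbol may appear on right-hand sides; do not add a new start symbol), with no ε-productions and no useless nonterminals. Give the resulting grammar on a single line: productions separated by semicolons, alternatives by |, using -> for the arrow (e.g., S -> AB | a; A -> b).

Nullable: {V}; after ε-elimination: S -> h | RRh; R -> S | h | SV; V -> j | hS | RhS.
After unit-elimination: S -> h | RRh; R -> h | SV | RRh; V -> j | hS | RhS.
TERM: introduce A -> h and substitute in every rule of length ≥2.
BIN: R -> RRA becomes R -> RB, B -> RA; S -> RRA becomes S -> RC, C -> RA; V -> RAS becomes V -> RD, D -> AS.

S -> h | RC; A -> h; B -> RA; C -> RA; D -> AS; R -> h | RB | SV; V -> j | AS | RD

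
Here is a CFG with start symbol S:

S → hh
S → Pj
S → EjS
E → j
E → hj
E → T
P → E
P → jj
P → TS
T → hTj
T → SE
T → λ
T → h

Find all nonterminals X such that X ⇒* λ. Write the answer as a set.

{E, P, T}

Directly nullable (have an ε-rule): {T}.
E is nullable via E -> T (every symbol on the right is already known nullable).
P is nullable via P -> E (every symbol on the right is already known nullable).
Not nullable: S — each has a terminal in every rule's right-hand side or depends on a non-nullable symbol.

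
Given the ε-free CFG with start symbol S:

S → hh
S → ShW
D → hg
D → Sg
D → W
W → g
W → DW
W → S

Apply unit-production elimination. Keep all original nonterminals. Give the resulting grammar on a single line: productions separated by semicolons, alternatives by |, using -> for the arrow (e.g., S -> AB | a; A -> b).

S -> hh | ShW; D -> g | DW | Sg | hg | hh | ShW; W -> g | DW | hh | ShW

Unit productions: D->W, W->S.
Unit pairs (A ⇒* B via units): (D,S), (D,W), (W,S).
S: inherits non-unit rules of {S} → ShW | hh.
D: inherits non-unit rules of {D, S, W} → DW | Sg | ShW | g | hg | hh.
W: inherits non-unit rules of {S, W} → DW | ShW | g | hh.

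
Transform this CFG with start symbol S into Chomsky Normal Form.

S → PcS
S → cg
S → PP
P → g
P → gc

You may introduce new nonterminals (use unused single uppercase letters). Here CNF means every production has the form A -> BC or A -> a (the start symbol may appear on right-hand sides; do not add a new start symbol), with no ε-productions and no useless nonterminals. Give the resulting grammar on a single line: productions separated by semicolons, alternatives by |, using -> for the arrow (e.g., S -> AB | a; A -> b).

No ε-productions.
No unit productions to eliminate.
TERM: introduce B -> c, A -> g and substitute in every rule of length ≥2.
BIN: S -> PBS becomes S -> PC, C -> BS.

S -> BA | PC | PP; A -> g; B -> c; C -> BS; P -> g | AB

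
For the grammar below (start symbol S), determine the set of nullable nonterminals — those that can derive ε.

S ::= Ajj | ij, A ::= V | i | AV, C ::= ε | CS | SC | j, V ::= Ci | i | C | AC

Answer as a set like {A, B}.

Directly nullable (have an ε-rule): {C}.
V is nullable via V -> C (every symbol on the right is already known nullable).
A is nullable via A -> V (every symbol on the right is already known nullable).
Not nullable: S — each has a terminal in every rule's right-hand side or depends on a non-nullable symbol.

{A, C, V}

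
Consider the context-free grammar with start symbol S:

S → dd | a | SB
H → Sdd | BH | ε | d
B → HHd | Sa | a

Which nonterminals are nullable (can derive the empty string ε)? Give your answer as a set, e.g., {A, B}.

{H}

Directly nullable (have an ε-rule): {H}.
Not nullable: B, S — each has a terminal in every rule's right-hand side or depends on a non-nullable symbol.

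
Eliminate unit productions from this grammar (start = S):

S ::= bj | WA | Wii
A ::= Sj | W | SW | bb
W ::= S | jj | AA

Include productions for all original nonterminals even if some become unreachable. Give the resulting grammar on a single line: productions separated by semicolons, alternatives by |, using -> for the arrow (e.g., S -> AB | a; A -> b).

S -> WA | bj | Wii; A -> AA | SW | Sj | WA | bb | bj | jj | Wii; W -> AA | WA | bj | jj | Wii

Unit productions: A->W, W->S.
Unit pairs (A ⇒* B via units): (A,S), (A,W), (W,S).
S: inherits non-unit rules of {S} → WA | Wii | bj.
A: inherits non-unit rules of {A, S, W} → AA | SW | Sj | WA | Wii | bb | bj | jj.
W: inherits non-unit rules of {S, W} → AA | WA | Wii | bj | jj.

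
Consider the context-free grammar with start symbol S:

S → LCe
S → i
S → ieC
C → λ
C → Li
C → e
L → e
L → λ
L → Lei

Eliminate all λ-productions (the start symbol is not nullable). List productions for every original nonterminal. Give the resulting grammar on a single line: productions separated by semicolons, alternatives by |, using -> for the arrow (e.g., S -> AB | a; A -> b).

Nullable set: {C, L}.
S -> LCe: L, C nullable, giving Ce | LCe | Le | e.
S -> ieC: C nullable, giving ie | ieC.
Drop C -> λ.
C -> Li: L nullable, giving Li | i.
Drop L -> λ.
L -> Lei: L nullable, giving Lei | ei.
Unchanged (no nullable symbols): S -> i; C -> e; L -> e.

S -> e | i | Ce | Le | ie | LCe | ieC; C -> e | i | Li; L -> e | ei | Lei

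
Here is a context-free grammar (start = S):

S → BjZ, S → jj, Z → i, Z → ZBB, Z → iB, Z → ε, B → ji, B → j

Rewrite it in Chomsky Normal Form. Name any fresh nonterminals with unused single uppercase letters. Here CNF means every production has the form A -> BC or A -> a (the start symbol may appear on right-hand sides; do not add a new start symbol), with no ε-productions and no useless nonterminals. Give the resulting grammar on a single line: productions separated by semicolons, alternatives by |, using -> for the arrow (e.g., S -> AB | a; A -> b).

S -> AA | BA | BD; A -> j; B -> j | AC; C -> i; D -> AZ; E -> BB; Z -> i | BB | CB | ZE

Nullable: {Z}; after ε-elimination: S -> Bj | jj | BjZ; B -> j | ji; Z -> i | BB | iB | ZBB.
No unit productions to eliminate.
TERM: introduce C -> i, A -> j and substitute in every rule of length ≥2.
BIN: S -> BAZ becomes S -> BD, D -> AZ; Z -> ZBB becomes Z -> ZE, E -> BB.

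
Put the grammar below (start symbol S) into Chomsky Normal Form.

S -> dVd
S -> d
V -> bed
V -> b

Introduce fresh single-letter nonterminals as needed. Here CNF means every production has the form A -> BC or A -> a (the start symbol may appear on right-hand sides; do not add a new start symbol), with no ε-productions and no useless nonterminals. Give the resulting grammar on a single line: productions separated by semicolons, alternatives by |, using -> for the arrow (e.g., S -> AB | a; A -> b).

No ε-productions.
No unit productions to eliminate.
TERM: introduce B -> b, A -> d, C -> e and substitute in every rule of length ≥2.
BIN: S -> AVA becomes S -> AD, D -> VA; V -> BCA becomes V -> BE, E -> CA.

S -> d | AD; A -> d; B -> b; C -> e; D -> VA; E -> CA; V -> b | BE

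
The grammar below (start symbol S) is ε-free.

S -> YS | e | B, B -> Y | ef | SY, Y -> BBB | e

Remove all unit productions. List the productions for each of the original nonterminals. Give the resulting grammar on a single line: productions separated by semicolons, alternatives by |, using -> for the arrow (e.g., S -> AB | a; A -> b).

Unit productions: B->Y, S->B.
Unit pairs (A ⇒* B via units): (B,Y), (S,B), (S,Y).
S: inherits non-unit rules of {B, S, Y} → BBB | SY | YS | e | ef.
B: inherits non-unit rules of {B, Y} → BBB | SY | e | ef.
Y: inherits non-unit rules of {Y} → BBB | e.

S -> e | SY | YS | ef | BBB; B -> e | SY | ef | BBB; Y -> e | BBB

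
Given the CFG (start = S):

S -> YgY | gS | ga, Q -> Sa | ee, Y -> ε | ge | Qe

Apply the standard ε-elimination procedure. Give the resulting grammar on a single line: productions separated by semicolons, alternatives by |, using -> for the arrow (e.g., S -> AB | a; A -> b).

S -> g | Yg | gS | gY | ga | YgY; Q -> Sa | ee; Y -> Qe | ge

Nullable set: {Y}.
S -> YgY: Y, Y nullable, giving Yg | YgY | g | gY.
Drop Y -> ε.
Unchanged (no nullable symbols): S -> gS; S -> ga; Q -> Sa; Q -> ee; Y -> Qe; Y -> ge.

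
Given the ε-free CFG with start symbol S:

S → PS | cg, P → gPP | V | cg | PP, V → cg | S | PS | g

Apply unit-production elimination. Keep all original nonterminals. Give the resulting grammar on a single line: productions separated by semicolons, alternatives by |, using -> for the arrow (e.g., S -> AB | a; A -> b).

Unit productions: P->V, V->S.
Unit pairs (A ⇒* B via units): (P,S), (P,V), (V,S).
S: inherits non-unit rules of {S} → PS | cg.
P: inherits non-unit rules of {P, S, V} → PP | PS | cg | g | gPP.
V: inherits non-unit rules of {S, V} → PS | cg | g.

S -> PS | cg; P -> g | PP | PS | cg | gPP; V -> g | PS | cg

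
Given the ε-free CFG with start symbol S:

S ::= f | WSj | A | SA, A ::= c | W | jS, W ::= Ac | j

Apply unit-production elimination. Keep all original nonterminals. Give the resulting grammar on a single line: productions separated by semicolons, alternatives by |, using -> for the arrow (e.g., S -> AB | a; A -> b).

Unit productions: A->W, S->A.
Unit pairs (A ⇒* B via units): (A,W), (S,A), (S,W).
S: inherits non-unit rules of {A, S, W} → Ac | SA | WSj | c | f | j | jS.
A: inherits non-unit rules of {A, W} → Ac | c | j | jS.
W: inherits non-unit rules of {W} → Ac | j.

S -> c | f | j | Ac | SA | jS | WSj; A -> c | j | Ac | jS; W -> j | Ac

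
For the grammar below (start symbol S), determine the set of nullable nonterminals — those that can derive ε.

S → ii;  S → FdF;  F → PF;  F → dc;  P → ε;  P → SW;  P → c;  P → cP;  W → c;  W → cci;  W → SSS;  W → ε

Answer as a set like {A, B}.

Directly nullable (have an ε-rule): {P, W}.
Not nullable: F, S — each has a terminal in every rule's right-hand side or depends on a non-nullable symbol.

{P, W}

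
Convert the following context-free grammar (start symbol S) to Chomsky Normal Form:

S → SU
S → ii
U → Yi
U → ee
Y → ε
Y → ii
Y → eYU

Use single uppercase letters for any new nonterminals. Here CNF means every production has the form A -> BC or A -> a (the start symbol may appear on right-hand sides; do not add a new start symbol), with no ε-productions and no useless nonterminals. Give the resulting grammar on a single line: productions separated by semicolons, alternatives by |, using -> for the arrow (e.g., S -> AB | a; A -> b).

Nullable: {Y}; after ε-elimination: S -> SU | ii; U -> i | Yi | ee; Y -> eU | ii | eYU.
No unit productions to eliminate.
TERM: introduce B -> e, A -> i and substitute in every rule of length ≥2.
BIN: Y -> BYU becomes Y -> BC, C -> YU.

S -> AA | SU; A -> i; B -> e; C -> YU; U -> i | BB | YA; Y -> AA | BC | BU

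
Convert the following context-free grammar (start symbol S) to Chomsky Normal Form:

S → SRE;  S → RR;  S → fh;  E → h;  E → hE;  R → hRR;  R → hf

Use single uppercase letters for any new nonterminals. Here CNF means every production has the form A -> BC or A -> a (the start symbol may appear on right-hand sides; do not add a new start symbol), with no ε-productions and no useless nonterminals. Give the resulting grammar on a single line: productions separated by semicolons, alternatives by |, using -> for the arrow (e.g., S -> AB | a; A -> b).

No ε-productions.
No unit productions to eliminate.
TERM: introduce B -> f, A -> h and substitute in every rule of length ≥2.
BIN: R -> ARR becomes R -> AC, C -> RR; S -> SRE becomes S -> SD, D -> RE.

S -> BA | RR | SD; A -> h; B -> f; C -> RR; D -> RE; E -> h | AE; R -> AB | AC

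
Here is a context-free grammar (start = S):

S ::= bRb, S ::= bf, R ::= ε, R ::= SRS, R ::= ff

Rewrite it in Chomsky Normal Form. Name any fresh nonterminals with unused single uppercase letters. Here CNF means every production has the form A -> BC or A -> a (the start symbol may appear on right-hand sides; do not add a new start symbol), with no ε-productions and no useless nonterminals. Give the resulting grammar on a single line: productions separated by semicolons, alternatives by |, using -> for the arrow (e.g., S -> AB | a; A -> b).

Nullable: {R}; after ε-elimination: S -> bb | bf | bRb; R -> SS | ff | SRS.
No unit productions to eliminate.
TERM: introduce B -> b, A -> f and substitute in every rule of length ≥2.
BIN: R -> SRS becomes R -> SC, C -> RS; S -> BRB becomes S -> BD, D -> RB.

S -> BA | BB | BD; A -> f; B -> b; C -> RS; D -> RB; R -> AA | SC | SS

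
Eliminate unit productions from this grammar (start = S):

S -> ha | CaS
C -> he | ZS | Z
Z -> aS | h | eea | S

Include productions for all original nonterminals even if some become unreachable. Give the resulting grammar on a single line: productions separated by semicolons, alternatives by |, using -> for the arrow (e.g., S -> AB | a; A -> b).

S -> ha | CaS; C -> h | ZS | aS | ha | he | CaS | eea; Z -> h | aS | ha | CaS | eea

Unit productions: C->Z, Z->S.
Unit pairs (A ⇒* B via units): (C,S), (C,Z), (Z,S).
S: inherits non-unit rules of {S} → CaS | ha.
C: inherits non-unit rules of {C, S, Z} → CaS | ZS | aS | eea | h | ha | he.
Z: inherits non-unit rules of {S, Z} → CaS | aS | eea | h | ha.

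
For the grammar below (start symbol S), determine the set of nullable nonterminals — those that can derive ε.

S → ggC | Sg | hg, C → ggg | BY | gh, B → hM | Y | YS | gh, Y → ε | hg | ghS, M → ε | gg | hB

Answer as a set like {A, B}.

Directly nullable (have an ε-rule): {M, Y}.
B is nullable via B -> Y (every symbol on the right is already known nullable).
C is nullable via C -> BY (every symbol on the right is already known nullable).
Not nullable: S — each has a terminal in every rule's right-hand side or depends on a non-nullable symbol.

{B, C, M, Y}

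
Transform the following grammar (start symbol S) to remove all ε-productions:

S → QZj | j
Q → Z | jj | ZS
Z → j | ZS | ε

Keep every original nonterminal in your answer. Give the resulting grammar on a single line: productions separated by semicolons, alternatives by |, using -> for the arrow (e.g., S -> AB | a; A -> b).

S -> j | Qj | Zj | QZj; Q -> S | Z | ZS | jj; Z -> S | j | ZS

Nullable set: {Q, Z}.
S -> QZj: Q, Z nullable, giving QZj | Qj | Zj | j.
Q -> Z: Z nullable, giving Z.
Q -> ZS: Z nullable, giving S | ZS.
Drop Z -> ε.
Z -> ZS: Z nullable, giving S | ZS.
Unchanged (no nullable symbols): S -> j; Q -> jj; Z -> j.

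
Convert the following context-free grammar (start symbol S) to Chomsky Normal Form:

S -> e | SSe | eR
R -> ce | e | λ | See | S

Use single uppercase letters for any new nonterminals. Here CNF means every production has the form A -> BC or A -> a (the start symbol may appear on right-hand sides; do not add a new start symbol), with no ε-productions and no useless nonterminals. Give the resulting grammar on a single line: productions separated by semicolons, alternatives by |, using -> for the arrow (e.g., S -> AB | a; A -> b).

S -> e | AR | SE; A -> e; B -> c; C -> AA; D -> SA; E -> SA; R -> e | AR | BA | SC | SD

Nullable: {R}; after ε-elimination: S -> e | eR | SSe; R -> S | e | ce | See.
After unit-elimination: S -> e | eR | SSe; R -> e | ce | eR | SSe | See.
TERM: introduce B -> c, A -> e and substitute in every rule of length ≥2.
BIN: R -> SAA becomes R -> SC, C -> AA; R -> SSA becomes R -> SD, D -> SA; S -> SSA becomes S -> SE, E -> SA.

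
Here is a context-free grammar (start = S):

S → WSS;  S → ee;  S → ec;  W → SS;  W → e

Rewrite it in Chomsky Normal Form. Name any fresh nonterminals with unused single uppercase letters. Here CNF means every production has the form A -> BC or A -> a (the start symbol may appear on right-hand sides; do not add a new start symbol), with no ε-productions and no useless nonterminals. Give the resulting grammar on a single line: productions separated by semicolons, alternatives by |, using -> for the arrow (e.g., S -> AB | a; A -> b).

S -> AA | AB | WC; A -> e; B -> c; C -> SS; W -> e | SS

No ε-productions.
No unit productions to eliminate.
TERM: introduce B -> c, A -> e and substitute in every rule of length ≥2.
BIN: S -> WSS becomes S -> WC, C -> SS.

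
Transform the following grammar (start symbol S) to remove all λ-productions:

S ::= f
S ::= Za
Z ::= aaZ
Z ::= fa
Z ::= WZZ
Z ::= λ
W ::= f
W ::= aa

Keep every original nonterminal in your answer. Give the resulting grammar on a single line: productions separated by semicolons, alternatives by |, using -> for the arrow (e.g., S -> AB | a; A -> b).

S -> a | f | Za; W -> f | aa; Z -> W | WZ | aa | fa | WZZ | aaZ

Nullable set: {Z}.
S -> Za: Z nullable, giving Za | a.
Drop Z -> λ.
Z -> WZZ: Z, Z nullable, giving W | WZ | WZZ.
Z -> aaZ: Z nullable, giving aa | aaZ.
Unchanged (no nullable symbols): S -> f; W -> aa; W -> f; Z -> fa.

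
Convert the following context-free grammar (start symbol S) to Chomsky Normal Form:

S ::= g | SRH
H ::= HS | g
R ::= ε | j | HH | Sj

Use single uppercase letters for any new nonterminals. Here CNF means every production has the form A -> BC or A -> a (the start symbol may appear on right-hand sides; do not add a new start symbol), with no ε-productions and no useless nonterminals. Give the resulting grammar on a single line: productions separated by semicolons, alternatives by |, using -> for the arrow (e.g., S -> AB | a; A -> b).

S -> g | SB | SH; A -> j; B -> RH; H -> g | HS; R -> j | HH | SA

Nullable: {R}; after ε-elimination: S -> g | SH | SRH; H -> g | HS; R -> j | HH | Sj.
No unit productions to eliminate.
TERM: introduce A -> j and substitute in every rule of length ≥2.
BIN: S -> SRH becomes S -> SB, B -> RH.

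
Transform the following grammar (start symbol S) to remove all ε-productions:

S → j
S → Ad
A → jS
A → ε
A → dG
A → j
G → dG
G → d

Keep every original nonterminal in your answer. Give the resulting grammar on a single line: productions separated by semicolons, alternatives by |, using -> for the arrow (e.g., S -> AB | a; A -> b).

S -> d | j | Ad; A -> j | dG | jS; G -> d | dG

Nullable set: {A}.
S -> Ad: A nullable, giving Ad | d.
Drop A -> ε.
Unchanged (no nullable symbols): S -> j; A -> dG; A -> j; A -> jS; G -> d; G -> dG.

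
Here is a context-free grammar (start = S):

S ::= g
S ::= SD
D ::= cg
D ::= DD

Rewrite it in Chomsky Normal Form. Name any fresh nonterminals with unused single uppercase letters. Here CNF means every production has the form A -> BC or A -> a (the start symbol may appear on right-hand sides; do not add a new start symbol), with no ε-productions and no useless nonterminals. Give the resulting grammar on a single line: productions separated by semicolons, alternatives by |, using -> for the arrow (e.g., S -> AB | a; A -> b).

No ε-productions.
No unit productions to eliminate.
TERM: introduce A -> c, B -> g and substitute in every rule of length ≥2.

S -> g | SD; A -> c; B -> g; D -> AB | DD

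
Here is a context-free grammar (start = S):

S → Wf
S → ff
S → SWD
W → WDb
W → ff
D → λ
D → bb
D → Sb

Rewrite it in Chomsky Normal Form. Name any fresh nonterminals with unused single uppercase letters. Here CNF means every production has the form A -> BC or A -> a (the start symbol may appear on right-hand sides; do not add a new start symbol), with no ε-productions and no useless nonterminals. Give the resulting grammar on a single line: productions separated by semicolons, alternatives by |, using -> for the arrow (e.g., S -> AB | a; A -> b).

S -> BB | SC | SW | WB; A -> b; B -> f; C -> WD; D -> AA | SA; E -> DA; W -> BB | WA | WE

Nullable: {D}; after ε-elimination: S -> SW | Wf | ff | SWD; D -> Sb | bb; W -> Wb | ff | WDb.
No unit productions to eliminate.
TERM: introduce A -> b, B -> f and substitute in every rule of length ≥2.
BIN: S -> SWD becomes S -> SC, C -> WD; W -> WDA becomes W -> WE, E -> DA.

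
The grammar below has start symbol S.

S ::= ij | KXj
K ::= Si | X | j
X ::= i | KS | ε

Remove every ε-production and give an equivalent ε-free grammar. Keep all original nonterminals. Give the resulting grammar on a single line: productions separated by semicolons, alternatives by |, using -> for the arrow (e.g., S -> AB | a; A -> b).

S -> j | Kj | Xj | ij | KXj; K -> X | j | Si; X -> S | i | KS

Nullable set: {K, X}.
S -> KXj: K, X nullable, giving KXj | Kj | Xj | j.
K -> X: X nullable, giving X.
Drop X -> ε.
X -> KS: K nullable, giving KS | S.
Unchanged (no nullable symbols): S -> ij; K -> Si; K -> j; X -> i.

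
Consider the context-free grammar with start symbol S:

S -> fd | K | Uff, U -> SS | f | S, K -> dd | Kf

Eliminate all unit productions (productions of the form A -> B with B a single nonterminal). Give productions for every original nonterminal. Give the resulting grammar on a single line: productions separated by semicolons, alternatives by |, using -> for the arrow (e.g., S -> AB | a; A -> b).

S -> Kf | dd | fd | Uff; K -> Kf | dd; U -> f | Kf | SS | dd | fd | Uff

Unit productions: S->K, U->S.
Unit pairs (A ⇒* B via units): (S,K), (U,K), (U,S).
S: inherits non-unit rules of {K, S} → Kf | Uff | dd | fd.
K: inherits non-unit rules of {K} → Kf | dd.
U: inherits non-unit rules of {K, S, U} → Kf | SS | Uff | dd | f | fd.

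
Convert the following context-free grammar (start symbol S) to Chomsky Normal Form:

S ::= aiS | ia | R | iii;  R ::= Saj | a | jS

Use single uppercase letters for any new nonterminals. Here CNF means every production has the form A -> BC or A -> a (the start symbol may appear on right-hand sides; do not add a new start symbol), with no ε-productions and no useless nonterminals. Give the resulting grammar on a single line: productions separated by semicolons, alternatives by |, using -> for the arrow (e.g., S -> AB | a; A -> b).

No ε-productions.
After unit-elimination: S -> a | ia | jS | Saj | aiS | iii; R -> a | jS | Saj.
TERM: introduce A -> a, C -> i, B -> j and substitute in every rule of length ≥2.
BIN: R -> SAB becomes R -> SD, D -> AB; S -> ACS becomes S -> AE, E -> CS; S -> CCC becomes S -> CF, F -> CC; S -> SAB becomes S -> SG, G -> AB.
Drop unreachable/unproductive: R.

S -> a | AE | BS | CA | CF | SG; A -> a; B -> j; C -> i; E -> CS; F -> CC; G -> AB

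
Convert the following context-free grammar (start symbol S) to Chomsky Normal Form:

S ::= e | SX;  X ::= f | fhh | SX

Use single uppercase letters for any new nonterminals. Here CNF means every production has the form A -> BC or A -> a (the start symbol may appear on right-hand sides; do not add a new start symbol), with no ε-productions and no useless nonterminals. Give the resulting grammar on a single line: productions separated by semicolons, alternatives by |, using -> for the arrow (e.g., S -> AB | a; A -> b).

S -> e | SX; A -> f; B -> h; C -> BB; X -> f | AC | SX

No ε-productions.
No unit productions to eliminate.
TERM: introduce A -> f, B -> h and substitute in every rule of length ≥2.
BIN: X -> ABB becomes X -> AC, C -> BB.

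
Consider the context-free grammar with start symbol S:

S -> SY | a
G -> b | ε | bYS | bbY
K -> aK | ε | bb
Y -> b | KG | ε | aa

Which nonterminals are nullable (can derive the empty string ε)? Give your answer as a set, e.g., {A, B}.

Directly nullable (have an ε-rule): {G, K, Y}.
Not nullable: S — each has a terminal in every rule's right-hand side or depends on a non-nullable symbol.

{G, K, Y}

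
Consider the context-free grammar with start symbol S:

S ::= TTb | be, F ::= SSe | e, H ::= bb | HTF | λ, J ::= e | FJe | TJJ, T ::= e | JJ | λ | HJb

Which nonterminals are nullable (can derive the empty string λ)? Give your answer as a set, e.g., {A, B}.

{H, T}

Directly nullable (have an ε-rule): {H, T}.
Not nullable: F, J, S — each has a terminal in every rule's right-hand side or depends on a non-nullable symbol.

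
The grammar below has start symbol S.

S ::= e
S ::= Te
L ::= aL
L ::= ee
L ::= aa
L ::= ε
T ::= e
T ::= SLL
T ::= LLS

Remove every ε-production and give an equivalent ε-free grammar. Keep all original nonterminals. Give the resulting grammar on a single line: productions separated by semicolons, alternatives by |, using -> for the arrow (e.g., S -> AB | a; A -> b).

Nullable set: {L}.
Drop L -> ε.
L -> aL: L nullable, giving a | aL.
T -> LLS: L, L nullable, giving LLS | LS | S.
T -> SLL: L, L nullable, giving S | SL | SLL.
Unchanged (no nullable symbols): S -> Te; S -> e; L -> aa; L -> ee; T -> e.

S -> e | Te; L -> a | aL | aa | ee; T -> S | e | LS | SL | LLS | SLL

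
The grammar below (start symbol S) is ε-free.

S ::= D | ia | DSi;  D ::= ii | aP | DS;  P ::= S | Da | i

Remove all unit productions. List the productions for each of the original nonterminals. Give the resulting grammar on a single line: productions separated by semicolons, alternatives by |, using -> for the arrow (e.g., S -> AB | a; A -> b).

Unit productions: P->S, S->D.
Unit pairs (A ⇒* B via units): (P,D), (P,S), (S,D).
S: inherits non-unit rules of {D, S} → DS | DSi | aP | ia | ii.
D: inherits non-unit rules of {D} → DS | aP | ii.
P: inherits non-unit rules of {D, P, S} → DS | DSi | Da | aP | i | ia | ii.

S -> DS | aP | ia | ii | DSi; D -> DS | aP | ii; P -> i | DS | Da | aP | ia | ii | DSi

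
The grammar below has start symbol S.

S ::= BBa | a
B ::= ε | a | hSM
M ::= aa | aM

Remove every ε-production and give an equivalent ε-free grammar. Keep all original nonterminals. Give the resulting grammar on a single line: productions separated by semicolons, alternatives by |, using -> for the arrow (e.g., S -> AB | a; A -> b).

S -> a | Ba | BBa; B -> a | hSM; M -> aM | aa

Nullable set: {B}.
S -> BBa: B, B nullable, giving BBa | Ba | a.
Drop B -> ε.
Unchanged (no nullable symbols): S -> a; B -> a; B -> hSM; M -> aM; M -> aa.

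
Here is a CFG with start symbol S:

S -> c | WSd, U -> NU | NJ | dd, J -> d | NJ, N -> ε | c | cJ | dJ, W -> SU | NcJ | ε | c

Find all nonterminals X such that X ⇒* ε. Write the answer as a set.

{N, W}

Directly nullable (have an ε-rule): {N, W}.
Not nullable: J, S, U — each has a terminal in every rule's right-hand side or depends on a non-nullable symbol.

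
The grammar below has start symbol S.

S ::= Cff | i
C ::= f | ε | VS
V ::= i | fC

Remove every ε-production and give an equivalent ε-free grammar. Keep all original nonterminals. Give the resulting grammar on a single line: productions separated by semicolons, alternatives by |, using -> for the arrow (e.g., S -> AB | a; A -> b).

S -> i | ff | Cff; C -> f | VS; V -> f | i | fC

Nullable set: {C}.
S -> Cff: C nullable, giving Cff | ff.
Drop C -> ε.
V -> fC: C nullable, giving f | fC.
Unchanged (no nullable symbols): S -> i; C -> VS; C -> f; V -> i.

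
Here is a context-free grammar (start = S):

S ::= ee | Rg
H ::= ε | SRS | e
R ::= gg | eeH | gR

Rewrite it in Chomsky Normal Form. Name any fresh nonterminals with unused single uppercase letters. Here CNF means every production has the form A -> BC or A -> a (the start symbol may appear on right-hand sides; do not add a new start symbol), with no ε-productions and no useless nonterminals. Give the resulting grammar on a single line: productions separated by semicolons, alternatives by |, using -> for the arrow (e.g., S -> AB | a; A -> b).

S -> AA | RB; A -> e; B -> g; C -> RS; D -> AH; H -> e | SC; R -> AA | AD | BB | BR

Nullable: {H}; after ε-elimination: S -> Rg | ee; H -> e | SRS; R -> ee | gR | gg | eeH.
No unit productions to eliminate.
TERM: introduce A -> e, B -> g and substitute in every rule of length ≥2.
BIN: H -> SRS becomes H -> SC, C -> RS; R -> AAH becomes R -> AD, D -> AH.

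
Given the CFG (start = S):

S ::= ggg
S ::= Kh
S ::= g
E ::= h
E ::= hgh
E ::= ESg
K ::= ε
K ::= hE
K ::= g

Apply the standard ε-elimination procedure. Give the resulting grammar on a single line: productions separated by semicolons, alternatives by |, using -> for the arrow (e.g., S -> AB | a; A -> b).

Nullable set: {K}.
S -> Kh: K nullable, giving Kh | h.
Drop K -> ε.
Unchanged (no nullable symbols): S -> g; S -> ggg; E -> ESg; E -> h; E -> hgh; K -> g; K -> hE.

S -> g | h | Kh | ggg; E -> h | ESg | hgh; K -> g | hE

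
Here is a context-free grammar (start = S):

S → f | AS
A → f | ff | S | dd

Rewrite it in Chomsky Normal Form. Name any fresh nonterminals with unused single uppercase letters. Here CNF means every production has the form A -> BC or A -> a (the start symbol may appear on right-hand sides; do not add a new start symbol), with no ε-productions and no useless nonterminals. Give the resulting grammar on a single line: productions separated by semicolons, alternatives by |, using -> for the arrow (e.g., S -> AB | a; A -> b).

S -> f | AS; A -> f | AS | BB | CC; B -> d; C -> f

No ε-productions.
After unit-elimination: S -> f | AS; A -> f | AS | dd | ff.
TERM: introduce B -> d, C -> f and substitute in every rule of length ≥2.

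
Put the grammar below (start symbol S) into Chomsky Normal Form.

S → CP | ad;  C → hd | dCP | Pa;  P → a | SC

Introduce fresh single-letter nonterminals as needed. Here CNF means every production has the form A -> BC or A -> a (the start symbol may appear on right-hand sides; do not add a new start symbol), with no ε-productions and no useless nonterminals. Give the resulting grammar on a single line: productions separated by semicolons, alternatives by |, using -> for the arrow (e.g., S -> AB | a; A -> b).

No ε-productions.
No unit productions to eliminate.
TERM: introduce A -> a, B -> d, D -> h and substitute in every rule of length ≥2.
BIN: C -> BCP becomes C -> BE, E -> CP.

S -> AB | CP; A -> a; B -> d; C -> BE | DB | PA; D -> h; E -> CP; P -> a | SC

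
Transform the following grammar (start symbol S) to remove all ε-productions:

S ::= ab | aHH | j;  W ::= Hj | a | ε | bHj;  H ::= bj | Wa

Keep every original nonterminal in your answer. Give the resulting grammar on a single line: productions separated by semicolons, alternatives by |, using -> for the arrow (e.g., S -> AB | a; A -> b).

Nullable set: {W}.
H -> Wa: W nullable, giving Wa | a.
Drop W -> ε.
Unchanged (no nullable symbols): S -> aHH; S -> ab; S -> j; H -> bj; W -> Hj; W -> a; W -> bHj.

S -> j | ab | aHH; H -> a | Wa | bj; W -> a | Hj | bHj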